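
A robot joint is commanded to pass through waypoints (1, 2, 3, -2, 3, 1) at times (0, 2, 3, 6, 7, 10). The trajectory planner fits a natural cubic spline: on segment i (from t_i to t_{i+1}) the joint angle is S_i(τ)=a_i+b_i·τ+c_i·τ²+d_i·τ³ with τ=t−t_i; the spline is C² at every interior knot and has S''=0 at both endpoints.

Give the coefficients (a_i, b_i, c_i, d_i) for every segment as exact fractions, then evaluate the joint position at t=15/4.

Δ: Δ0=1/2, Δ1=1, Δ2=-5/3, Δ3=5, Δ4=-2/3
row 1: diag=6, rhs=3; c'=1/6, d'=1/2
row 2: denom=8−1·1/6=47/6; d'=(-16−1·1/2)/(47/6)=-99/47
row 3: denom=8−3·18/47=322/47; d'=(40−3·-99/47)/(322/47)=311/46
row 4: denom=8−1·47/322=2529/322; d'=(-34−1·311/46)/(2529/322)=-4375/843
back: M4=-4375/843
back: M3=311/46−47/322·-4375/843=6338/843
back: M2=-99/47−18/47·6338/843=-1401/281
back: M1=1/2−1/6·-1401/281=374/281
M: M0=0, M1=374/281, M2=-1401/281, M3=6338/843, M4=-4375/843, M5=0
seg 0: a=1, c=M0/2=0, d=(M1−M0)/(6·2)=187/1686, b=Δ0−h0·(2M0+M1)/6=95/1686
seg 1: a=2, c=M1/2=187/281, d=(M2−M1)/(6·1)=-1775/1686, b=Δ1−h1·(2M1+M2)/6=2339/1686
seg 2: a=3, c=M2/2=-1401/562, d=(M3−M2)/(6·3)=10541/15174, b=Δ2−h2·(2M2+M3)/6=-371/843
seg 3: a=-2, c=M3/2=3169/843, d=(M4−M3)/(6·1)=-3571/1686, b=Δ3−h3·(2M3+M4)/6=5663/1686
seg 4: a=3, c=M4/2=-4375/1686, d=(M5−M4)/(6·3)=4375/15174, b=Δ4−h4·(2M4+M5)/6=1271/281
t_q=15/4 → seg 2, τ=3/4; S=3+-371/843·τ+-1401/562·τ²+10541/15174·τ³=56137/35968

  seg 0: a=1 b=95/1686 c=0 d=187/1686
  seg 1: a=2 b=2339/1686 c=187/281 d=-1775/1686
  seg 2: a=3 b=-371/843 c=-1401/562 d=10541/15174
  seg 3: a=-2 b=5663/1686 c=3169/843 d=-3571/1686
  seg 4: a=3 b=1271/281 c=-4375/1686 d=4375/15174
S(15/4) = 56137/35968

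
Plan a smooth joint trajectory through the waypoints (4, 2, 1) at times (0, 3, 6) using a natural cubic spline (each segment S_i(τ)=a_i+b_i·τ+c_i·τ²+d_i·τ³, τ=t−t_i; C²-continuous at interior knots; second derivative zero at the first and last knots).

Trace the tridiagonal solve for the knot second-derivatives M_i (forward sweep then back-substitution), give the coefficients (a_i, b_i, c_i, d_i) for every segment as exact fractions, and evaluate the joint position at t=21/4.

  seg 0: a=4 b=-3/4 c=0 d=1/108
  seg 1: a=2 b=-1/2 c=1/12 d=-1/108
S(21/4) = 305/256

Δ: Δ0=-2/3, Δ1=-1/3
row 1: diag=12, rhs=2; c'=1/4, d'=1/6
back: M1=1/6
M: M0=0, M1=1/6, M2=0
seg 0: a=4, c=M0/2=0, d=(M1−M0)/(6·3)=1/108, b=Δ0−h0·(2M0+M1)/6=-3/4
seg 1: a=2, c=M1/2=1/12, d=(M2−M1)/(6·3)=-1/108, b=Δ1−h1·(2M1+M2)/6=-1/2
t_q=21/4 → seg 1, τ=9/4; S=2+-1/2·τ+1/12·τ²+-1/108·τ³=305/256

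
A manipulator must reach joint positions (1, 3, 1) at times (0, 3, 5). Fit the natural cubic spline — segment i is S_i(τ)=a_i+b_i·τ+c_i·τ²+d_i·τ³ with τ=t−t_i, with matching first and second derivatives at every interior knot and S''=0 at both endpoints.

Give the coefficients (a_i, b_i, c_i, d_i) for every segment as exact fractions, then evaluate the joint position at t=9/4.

Δ: Δ0=2/3, Δ1=-1
row 1: diag=10, rhs=-10; c'=1/5, d'=-1
back: M1=-1
M: M0=0, M1=-1, M2=0
seg 0: a=1, c=M0/2=0, d=(M1−M0)/(6·3)=-1/18, b=Δ0−h0·(2M0+M1)/6=7/6
seg 1: a=3, c=M1/2=-1/2, d=(M2−M1)/(6·2)=1/12, b=Δ1−h1·(2M1+M2)/6=-1/3
t_q=9/4 → seg 0, τ=9/4; S=1+7/6·τ+0·τ²+-1/18·τ³=383/128

  seg 0: a=1 b=7/6 c=0 d=-1/18
  seg 1: a=3 b=-1/3 c=-1/2 d=1/12
S(9/4) = 383/128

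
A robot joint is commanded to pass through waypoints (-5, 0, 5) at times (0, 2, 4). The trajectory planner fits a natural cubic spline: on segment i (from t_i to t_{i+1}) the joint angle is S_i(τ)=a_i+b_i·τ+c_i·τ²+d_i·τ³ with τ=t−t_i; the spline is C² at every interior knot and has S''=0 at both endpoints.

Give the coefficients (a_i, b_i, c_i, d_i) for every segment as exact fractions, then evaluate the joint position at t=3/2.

Δ: Δ0=5/2, Δ1=5/2
row 1: diag=8, rhs=0; c'=1/4, d'=0
back: M1=0
M: M0=0, M1=0, M2=0
seg 0: a=-5, c=M0/2=0, d=(M1−M0)/(6·2)=0, b=Δ0−h0·(2M0+M1)/6=5/2
seg 1: a=0, c=M1/2=0, d=(M2−M1)/(6·2)=0, b=Δ1−h1·(2M1+M2)/6=5/2
t_q=3/2 → seg 0, τ=3/2; S=-5+5/2·τ+0·τ²+0·τ³=-5/4

  seg 0: a=-5 b=5/2 c=0 d=0
  seg 1: a=0 b=5/2 c=0 d=0
S(3/2) = -5/4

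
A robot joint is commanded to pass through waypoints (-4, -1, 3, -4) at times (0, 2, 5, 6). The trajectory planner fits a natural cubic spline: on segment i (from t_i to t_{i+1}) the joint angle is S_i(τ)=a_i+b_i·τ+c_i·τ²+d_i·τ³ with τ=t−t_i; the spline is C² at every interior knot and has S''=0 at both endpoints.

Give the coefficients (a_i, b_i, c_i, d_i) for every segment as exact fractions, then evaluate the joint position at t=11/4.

Δ: Δ0=3/2, Δ1=4/3, Δ2=-7
row 1: diag=10, rhs=-1; c'=3/10, d'=-1/10
row 2: denom=8−3·3/10=71/10; d'=(-50−3·-1/10)/(71/10)=-7
back: M2=-7
back: M1=-1/10−3/10·-7=2
M: M0=0, M1=2, M2=-7, M3=0
seg 0: a=-4, c=M0/2=0, d=(M1−M0)/(6·2)=1/6, b=Δ0−h0·(2M0+M1)/6=5/6
seg 1: a=-1, c=M1/2=1, d=(M2−M1)/(6·3)=-1/2, b=Δ1−h1·(2M1+M2)/6=17/6
seg 2: a=3, c=M2/2=-7/2, d=(M3−M2)/(6·1)=7/6, b=Δ2−h2·(2M2+M3)/6=-14/3
t_q=11/4 → seg 1, τ=3/4; S=-1+17/6·τ+1·τ²+-1/2·τ³=189/128

  seg 0: a=-4 b=5/6 c=0 d=1/6
  seg 1: a=-1 b=17/6 c=1 d=-1/2
  seg 2: a=3 b=-14/3 c=-7/2 d=7/6
S(11/4) = 189/128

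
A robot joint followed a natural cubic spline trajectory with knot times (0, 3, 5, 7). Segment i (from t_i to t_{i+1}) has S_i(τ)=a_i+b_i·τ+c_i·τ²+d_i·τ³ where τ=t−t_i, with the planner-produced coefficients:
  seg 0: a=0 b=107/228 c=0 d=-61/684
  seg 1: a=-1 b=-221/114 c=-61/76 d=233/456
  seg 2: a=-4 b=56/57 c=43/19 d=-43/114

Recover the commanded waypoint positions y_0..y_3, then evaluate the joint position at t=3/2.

y_0 = S_0(0) = a_0 = 0
y_1 = S_1(0) = a_1 = -1
y_2 = S_2(0) = a_2 = -4
y_3 = S_2(2) = 4
t_q=3/2 is in segment 0 (τ=3/2); S_0(τ)=245/608

y_0=0 y_1=-1 y_2=-4 y_3=4
S(3/2) = 245/608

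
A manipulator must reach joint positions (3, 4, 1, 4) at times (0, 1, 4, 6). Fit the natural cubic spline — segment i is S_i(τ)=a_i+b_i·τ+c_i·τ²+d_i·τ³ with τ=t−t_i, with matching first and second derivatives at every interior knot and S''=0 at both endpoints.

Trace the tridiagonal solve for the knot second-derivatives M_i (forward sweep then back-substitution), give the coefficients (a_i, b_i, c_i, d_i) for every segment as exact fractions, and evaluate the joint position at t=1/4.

Δ: Δ0=1, Δ1=-1, Δ2=3/2
row 1: diag=8, rhs=-12; c'=3/8, d'=-3/2
row 2: denom=10−3·3/8=71/8; d'=(15−3·-3/2)/(71/8)=156/71
back: M2=156/71
back: M1=-3/2−3/8·156/71=-165/71
M: M0=0, M1=-165/71, M2=156/71, M3=0
seg 0: a=3, c=M0/2=0, d=(M1−M0)/(6·1)=-55/142, b=Δ0−h0·(2M0+M1)/6=197/142
seg 1: a=4, c=M1/2=-165/142, d=(M2−M1)/(6·3)=107/426, b=Δ1−h1·(2M1+M2)/6=16/71
seg 2: a=1, c=M2/2=78/71, d=(M3−M2)/(6·2)=-13/71, b=Δ2−h2·(2M2+M3)/6=5/142
t_q=1/4 → seg 0, τ=1/4; S=3+197/142·τ+0·τ²+-55/142·τ³=30361/9088

  seg 0: a=3 b=197/142 c=0 d=-55/142
  seg 1: a=4 b=16/71 c=-165/142 d=107/426
  seg 2: a=1 b=5/142 c=78/71 d=-13/71
S(1/4) = 30361/9088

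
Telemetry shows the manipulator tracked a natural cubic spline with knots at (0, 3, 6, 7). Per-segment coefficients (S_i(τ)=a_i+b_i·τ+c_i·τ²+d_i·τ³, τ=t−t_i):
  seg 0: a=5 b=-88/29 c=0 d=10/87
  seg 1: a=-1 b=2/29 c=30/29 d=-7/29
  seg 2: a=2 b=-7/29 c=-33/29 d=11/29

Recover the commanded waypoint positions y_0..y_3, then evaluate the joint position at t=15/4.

y_0=5 y_1=-1 y_2=2 y_3=1
S(15/4) = -869/1856

y_0 = S_0(0) = a_0 = 5
y_1 = S_1(0) = a_1 = -1
y_2 = S_2(0) = a_2 = 2
y_3 = S_2(1) = 1
t_q=15/4 is in segment 1 (τ=3/4); S_1(τ)=-869/1856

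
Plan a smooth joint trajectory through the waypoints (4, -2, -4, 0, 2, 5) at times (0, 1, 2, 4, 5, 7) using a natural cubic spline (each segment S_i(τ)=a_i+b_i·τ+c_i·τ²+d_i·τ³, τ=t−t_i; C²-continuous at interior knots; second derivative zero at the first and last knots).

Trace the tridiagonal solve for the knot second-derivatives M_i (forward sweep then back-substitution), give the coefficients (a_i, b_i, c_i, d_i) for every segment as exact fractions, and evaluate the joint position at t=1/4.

  seg 0: a=4 b=-4859/709 c=0 d=605/709
  seg 1: a=-2 b=-3044/709 c=1815/709 d=-189/709
  seg 2: a=-4 b=19/709 c=1248/709 d=-1097/2836
  seg 3: a=0 b=1720/709 c=-795/1418 d=191/1418
  seg 4: a=2 b=2423/1418 c=-111/709 d=37/1418
S(1/4) = 104365/45376

Δ: Δ0=-6, Δ1=-2, Δ2=2, Δ3=2, Δ4=3/2
row 1: diag=4, rhs=24; c'=1/4, d'=6
row 2: denom=6−1·1/4=23/4; d'=(24−1·6)/(23/4)=72/23
row 3: denom=6−2·8/23=122/23; d'=(0−2·72/23)/(122/23)=-72/61
row 4: denom=6−1·23/122=709/122; d'=(-3−1·-72/61)/(709/122)=-222/709
back: M4=-222/709
back: M3=-72/61−23/122·-222/709=-795/709
back: M2=72/23−8/23·-795/709=2496/709
back: M1=6−1/4·2496/709=3630/709
M: M0=0, M1=3630/709, M2=2496/709, M3=-795/709, M4=-222/709, M5=0
seg 0: a=4, c=M0/2=0, d=(M1−M0)/(6·1)=605/709, b=Δ0−h0·(2M0+M1)/6=-4859/709
seg 1: a=-2, c=M1/2=1815/709, d=(M2−M1)/(6·1)=-189/709, b=Δ1−h1·(2M1+M2)/6=-3044/709
seg 2: a=-4, c=M2/2=1248/709, d=(M3−M2)/(6·2)=-1097/2836, b=Δ2−h2·(2M2+M3)/6=19/709
seg 3: a=0, c=M3/2=-795/1418, d=(M4−M3)/(6·1)=191/1418, b=Δ3−h3·(2M3+M4)/6=1720/709
seg 4: a=2, c=M4/2=-111/709, d=(M5−M4)/(6·2)=37/1418, b=Δ4−h4·(2M4+M5)/6=2423/1418
t_q=1/4 → seg 0, τ=1/4; S=4+-4859/709·τ+0·τ²+605/709·τ³=104365/45376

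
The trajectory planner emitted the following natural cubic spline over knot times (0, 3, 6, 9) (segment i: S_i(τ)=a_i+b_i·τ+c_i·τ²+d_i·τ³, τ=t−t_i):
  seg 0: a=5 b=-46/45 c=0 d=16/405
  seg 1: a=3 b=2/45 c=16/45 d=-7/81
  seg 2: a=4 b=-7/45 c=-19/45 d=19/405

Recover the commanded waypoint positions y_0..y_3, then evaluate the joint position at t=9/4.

y_0 = S_0(0) = a_0 = 5
y_1 = S_1(0) = a_1 = 3
y_2 = S_2(0) = a_2 = 4
y_3 = S_2(3) = 1
t_q=9/4 is in segment 0 (τ=9/4); S_0(τ)=63/20

y_0=5 y_1=3 y_2=4 y_3=1
S(9/4) = 63/20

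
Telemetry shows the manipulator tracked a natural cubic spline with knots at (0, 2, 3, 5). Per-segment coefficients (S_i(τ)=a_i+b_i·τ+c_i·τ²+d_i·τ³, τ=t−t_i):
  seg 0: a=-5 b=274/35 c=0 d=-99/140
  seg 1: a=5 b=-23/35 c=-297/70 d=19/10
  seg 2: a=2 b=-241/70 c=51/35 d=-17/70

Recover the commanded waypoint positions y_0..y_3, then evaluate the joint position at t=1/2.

y_0 = S_0(0) = a_0 = -5
y_1 = S_1(0) = a_1 = 5
y_2 = S_2(0) = a_2 = 2
y_3 = S_2(2) = -1
t_q=1/2 is in segment 0 (τ=1/2); S_0(τ)=-263/224

y_0=-5 y_1=5 y_2=2 y_3=-1
S(1/2) = -263/224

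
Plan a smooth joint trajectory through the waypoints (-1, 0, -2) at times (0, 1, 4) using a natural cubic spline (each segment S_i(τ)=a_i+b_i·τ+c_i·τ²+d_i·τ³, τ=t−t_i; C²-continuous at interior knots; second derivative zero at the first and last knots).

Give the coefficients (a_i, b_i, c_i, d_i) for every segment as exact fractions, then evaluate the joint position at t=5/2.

  seg 0: a=-1 b=29/24 c=0 d=-5/24
  seg 1: a=0 b=7/12 c=-5/8 d=5/72
S(5/2) = -19/64

Δ: Δ0=1, Δ1=-2/3
row 1: diag=8, rhs=-10; c'=3/8, d'=-5/4
back: M1=-5/4
M: M0=0, M1=-5/4, M2=0
seg 0: a=-1, c=M0/2=0, d=(M1−M0)/(6·1)=-5/24, b=Δ0−h0·(2M0+M1)/6=29/24
seg 1: a=0, c=M1/2=-5/8, d=(M2−M1)/(6·3)=5/72, b=Δ1−h1·(2M1+M2)/6=7/12
t_q=5/2 → seg 1, τ=3/2; S=0+7/12·τ+-5/8·τ²+5/72·τ³=-19/64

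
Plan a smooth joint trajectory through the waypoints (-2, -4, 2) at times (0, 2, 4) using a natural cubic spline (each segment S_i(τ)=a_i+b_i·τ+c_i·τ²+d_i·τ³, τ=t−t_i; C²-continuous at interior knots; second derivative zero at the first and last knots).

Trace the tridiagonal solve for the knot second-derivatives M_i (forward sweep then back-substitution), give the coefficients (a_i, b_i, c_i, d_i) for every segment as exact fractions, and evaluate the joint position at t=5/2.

  seg 0: a=-2 b=-2 c=0 d=1/4
  seg 1: a=-4 b=1 c=3/2 d=-1/4
S(5/2) = -101/32

Δ: Δ0=-1, Δ1=3
row 1: diag=8, rhs=24; c'=1/4, d'=3
back: M1=3
M: M0=0, M1=3, M2=0
seg 0: a=-2, c=M0/2=0, d=(M1−M0)/(6·2)=1/4, b=Δ0−h0·(2M0+M1)/6=-2
seg 1: a=-4, c=M1/2=3/2, d=(M2−M1)/(6·2)=-1/4, b=Δ1−h1·(2M1+M2)/6=1
t_q=5/2 → seg 1, τ=1/2; S=-4+1·τ+3/2·τ²+-1/4·τ³=-101/32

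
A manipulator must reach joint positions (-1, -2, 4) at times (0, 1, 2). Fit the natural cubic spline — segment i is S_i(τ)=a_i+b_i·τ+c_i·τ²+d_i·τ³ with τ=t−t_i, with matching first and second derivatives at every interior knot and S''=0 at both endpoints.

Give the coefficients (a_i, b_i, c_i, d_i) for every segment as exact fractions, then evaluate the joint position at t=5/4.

  seg 0: a=-1 b=-11/4 c=0 d=7/4
  seg 1: a=-2 b=5/2 c=21/4 d=-7/4
S(5/4) = -275/256

Δ: Δ0=-1, Δ1=6
row 1: diag=4, rhs=42; c'=1/4, d'=21/2
back: M1=21/2
M: M0=0, M1=21/2, M2=0
seg 0: a=-1, c=M0/2=0, d=(M1−M0)/(6·1)=7/4, b=Δ0−h0·(2M0+M1)/6=-11/4
seg 1: a=-2, c=M1/2=21/4, d=(M2−M1)/(6·1)=-7/4, b=Δ1−h1·(2M1+M2)/6=5/2
t_q=5/4 → seg 1, τ=1/4; S=-2+5/2·τ+21/4·τ²+-7/4·τ³=-275/256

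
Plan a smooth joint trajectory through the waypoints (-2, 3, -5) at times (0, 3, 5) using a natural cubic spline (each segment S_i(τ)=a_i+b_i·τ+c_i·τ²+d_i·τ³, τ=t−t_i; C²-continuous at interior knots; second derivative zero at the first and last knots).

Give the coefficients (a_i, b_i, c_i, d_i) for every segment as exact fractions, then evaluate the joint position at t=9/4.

Δ: Δ0=5/3, Δ1=-4
row 1: diag=10, rhs=-34; c'=1/5, d'=-17/5
back: M1=-17/5
M: M0=0, M1=-17/5, M2=0
seg 0: a=-2, c=M0/2=0, d=(M1−M0)/(6·3)=-17/90, b=Δ0−h0·(2M0+M1)/6=101/30
seg 1: a=3, c=M1/2=-17/10, d=(M2−M1)/(6·2)=17/60, b=Δ1−h1·(2M1+M2)/6=-26/15
t_q=9/4 → seg 0, τ=9/4; S=-2+101/30·τ+0·τ²+-17/90·τ³=2191/640

  seg 0: a=-2 b=101/30 c=0 d=-17/90
  seg 1: a=3 b=-26/15 c=-17/10 d=17/60
S(9/4) = 2191/640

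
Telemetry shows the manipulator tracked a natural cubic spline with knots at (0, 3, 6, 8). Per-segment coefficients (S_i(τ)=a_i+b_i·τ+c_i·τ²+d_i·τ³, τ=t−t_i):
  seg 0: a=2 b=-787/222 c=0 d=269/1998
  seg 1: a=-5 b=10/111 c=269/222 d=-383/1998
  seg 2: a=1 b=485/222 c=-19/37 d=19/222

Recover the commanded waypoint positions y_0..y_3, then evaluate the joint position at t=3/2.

y_0=2 y_1=-5 y_2=1 y_3=4
S(3/2) = -1695/592

y_0 = S_0(0) = a_0 = 2
y_1 = S_1(0) = a_1 = -5
y_2 = S_2(0) = a_2 = 1
y_3 = S_2(2) = 4
t_q=3/2 is in segment 0 (τ=3/2); S_0(τ)=-1695/592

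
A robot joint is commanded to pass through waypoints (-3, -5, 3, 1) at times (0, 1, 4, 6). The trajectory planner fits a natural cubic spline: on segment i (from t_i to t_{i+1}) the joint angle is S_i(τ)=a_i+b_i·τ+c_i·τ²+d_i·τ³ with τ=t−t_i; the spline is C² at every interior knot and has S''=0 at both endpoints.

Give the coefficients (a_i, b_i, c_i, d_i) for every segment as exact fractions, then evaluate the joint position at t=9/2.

  seg 0: a=-3 b=-599/213 c=0 d=173/213
  seg 1: a=-5 b=-80/213 c=173/71 d=-101/213
  seg 2: a=3 b=307/213 c=-130/71 d=65/213
S(9/2) = 1875/568

Δ: Δ0=-2, Δ1=8/3, Δ2=-1
row 1: diag=8, rhs=28; c'=3/8, d'=7/2
row 2: denom=10−3·3/8=71/8; d'=(-22−3·7/2)/(71/8)=-260/71
back: M2=-260/71
back: M1=7/2−3/8·-260/71=346/71
M: M0=0, M1=346/71, M2=-260/71, M3=0
seg 0: a=-3, c=M0/2=0, d=(M1−M0)/(6·1)=173/213, b=Δ0−h0·(2M0+M1)/6=-599/213
seg 1: a=-5, c=M1/2=173/71, d=(M2−M1)/(6·3)=-101/213, b=Δ1−h1·(2M1+M2)/6=-80/213
seg 2: a=3, c=M2/2=-130/71, d=(M3−M2)/(6·2)=65/213, b=Δ2−h2·(2M2+M3)/6=307/213
t_q=9/2 → seg 2, τ=1/2; S=3+307/213·τ+-130/71·τ²+65/213·τ³=1875/568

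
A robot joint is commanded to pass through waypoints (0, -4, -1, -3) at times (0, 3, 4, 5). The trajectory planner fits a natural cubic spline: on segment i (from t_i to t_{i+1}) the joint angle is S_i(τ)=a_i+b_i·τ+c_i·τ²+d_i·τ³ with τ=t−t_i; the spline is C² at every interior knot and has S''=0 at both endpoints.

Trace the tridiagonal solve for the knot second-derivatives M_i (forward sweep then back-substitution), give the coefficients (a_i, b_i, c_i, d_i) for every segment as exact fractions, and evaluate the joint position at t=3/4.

  seg 0: a=0 b=-325/93 c=0 d=67/279
  seg 1: a=-4 b=278/93 c=67/31 d=-200/93
  seg 2: a=-1 b=80/93 c=-133/31 d=133/93
S(3/4) = -4999/1984

Δ: Δ0=-4/3, Δ1=3, Δ2=-2
row 1: diag=8, rhs=26; c'=1/8, d'=13/4
row 2: denom=4−1·1/8=31/8; d'=(-30−1·13/4)/(31/8)=-266/31
back: M2=-266/31
back: M1=13/4−1/8·-266/31=134/31
M: M0=0, M1=134/31, M2=-266/31, M3=0
seg 0: a=0, c=M0/2=0, d=(M1−M0)/(6·3)=67/279, b=Δ0−h0·(2M0+M1)/6=-325/93
seg 1: a=-4, c=M1/2=67/31, d=(M2−M1)/(6·1)=-200/93, b=Δ1−h1·(2M1+M2)/6=278/93
seg 2: a=-1, c=M2/2=-133/31, d=(M3−M2)/(6·1)=133/93, b=Δ2−h2·(2M2+M3)/6=80/93
t_q=3/4 → seg 0, τ=3/4; S=0+-325/93·τ+0·τ²+67/279·τ³=-4999/1984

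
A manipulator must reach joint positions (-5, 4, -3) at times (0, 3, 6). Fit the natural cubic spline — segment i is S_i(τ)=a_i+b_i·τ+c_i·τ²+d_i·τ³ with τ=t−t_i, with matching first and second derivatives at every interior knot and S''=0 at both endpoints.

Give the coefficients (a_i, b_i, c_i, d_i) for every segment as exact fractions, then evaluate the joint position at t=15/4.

  seg 0: a=-5 b=13/3 c=0 d=-4/27
  seg 1: a=4 b=1/3 c=-4/3 d=4/27
S(15/4) = 57/16

Δ: Δ0=3, Δ1=-7/3
row 1: diag=12, rhs=-32; c'=1/4, d'=-8/3
back: M1=-8/3
M: M0=0, M1=-8/3, M2=0
seg 0: a=-5, c=M0/2=0, d=(M1−M0)/(6·3)=-4/27, b=Δ0−h0·(2M0+M1)/6=13/3
seg 1: a=4, c=M1/2=-4/3, d=(M2−M1)/(6·3)=4/27, b=Δ1−h1·(2M1+M2)/6=1/3
t_q=15/4 → seg 1, τ=3/4; S=4+1/3·τ+-4/3·τ²+4/27·τ³=57/16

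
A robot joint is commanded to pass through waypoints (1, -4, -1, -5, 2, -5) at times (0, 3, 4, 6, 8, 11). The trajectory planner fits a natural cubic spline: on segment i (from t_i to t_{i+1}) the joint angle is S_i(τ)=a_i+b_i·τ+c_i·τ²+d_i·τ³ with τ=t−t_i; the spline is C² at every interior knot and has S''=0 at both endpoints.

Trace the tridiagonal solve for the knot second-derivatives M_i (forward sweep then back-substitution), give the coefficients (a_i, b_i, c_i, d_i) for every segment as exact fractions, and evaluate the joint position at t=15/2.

Δ: Δ0=-5/3, Δ1=3, Δ2=-2, Δ3=7/2, Δ4=-7/3
row 1: diag=8, rhs=28; c'=1/8, d'=7/2
row 2: denom=6−1·1/8=47/8; d'=(-30−1·7/2)/(47/8)=-268/47
row 3: denom=8−2·16/47=344/47; d'=(33−2·-268/47)/(344/47)=2087/344
row 4: denom=10−2·47/172=813/86; d'=(-35−2·2087/344)/(813/86)=-8107/1626
back: M4=-8107/1626
back: M3=2087/344−47/172·-8107/1626=6040/813
back: M2=-268/47−16/47·6040/813=-6692/813
back: M1=7/2−1/8·-6692/813=3682/813
M: M0=0, M1=3682/813, M2=-6692/813, M3=6040/813, M4=-8107/1626, M5=0
seg 0: a=1, c=M0/2=0, d=(M1−M0)/(6·3)=1841/7317, b=Δ0−h0·(2M0+M1)/6=-3196/813
seg 1: a=-4, c=M1/2=1841/813, d=(M2−M1)/(6·1)=-1729/813, b=Δ1−h1·(2M1+M2)/6=2327/813
seg 2: a=-1, c=M2/2=-3346/813, d=(M3−M2)/(6·2)=1061/813, b=Δ2−h2·(2M2+M3)/6=274/271
seg 3: a=-5, c=M3/2=3020/813, d=(M4−M3)/(6·2)=-2243/2168, b=Δ3−h3·(2M3+M4)/6=170/813
seg 4: a=2, c=M4/2=-8107/3252, d=(M5−M4)/(6·3)=8107/29268, b=Δ4−h4·(2M4+M5)/6=4313/1626
t_q=15/2 → seg 3, τ=3/2; S=-5+170/813·τ+3020/813·τ²+-2243/2168·τ³=3119/17344

  seg 0: a=1 b=-3196/813 c=0 d=1841/7317
  seg 1: a=-4 b=2327/813 c=1841/813 d=-1729/813
  seg 2: a=-1 b=274/271 c=-3346/813 d=1061/813
  seg 3: a=-5 b=170/813 c=3020/813 d=-2243/2168
  seg 4: a=2 b=4313/1626 c=-8107/3252 d=8107/29268
S(15/2) = 3119/17344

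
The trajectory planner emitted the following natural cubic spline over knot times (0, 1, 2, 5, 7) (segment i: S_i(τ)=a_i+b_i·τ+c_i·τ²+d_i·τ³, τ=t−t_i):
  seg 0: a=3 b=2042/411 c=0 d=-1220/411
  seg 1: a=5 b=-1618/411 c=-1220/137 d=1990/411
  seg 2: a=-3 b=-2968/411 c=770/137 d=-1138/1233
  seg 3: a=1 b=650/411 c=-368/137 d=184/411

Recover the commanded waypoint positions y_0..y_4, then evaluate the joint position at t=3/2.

y_0=3 y_1=5 y_2=-3 y_3=1 y_4=-3
S(3/2) = 773/548

y_0 = S_0(0) = a_0 = 3
y_1 = S_1(0) = a_1 = 5
y_2 = S_2(0) = a_2 = -3
y_3 = S_3(0) = a_3 = 1
y_4 = S_3(2) = -3
t_q=3/2 is in segment 1 (τ=1/2); S_1(τ)=773/548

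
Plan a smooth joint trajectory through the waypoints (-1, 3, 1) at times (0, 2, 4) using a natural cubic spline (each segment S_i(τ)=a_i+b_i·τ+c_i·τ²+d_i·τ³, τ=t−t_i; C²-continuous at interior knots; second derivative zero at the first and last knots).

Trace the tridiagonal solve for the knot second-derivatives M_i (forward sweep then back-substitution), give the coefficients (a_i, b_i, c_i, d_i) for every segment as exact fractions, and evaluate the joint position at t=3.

  seg 0: a=-1 b=11/4 c=0 d=-3/16
  seg 1: a=3 b=1/2 c=-9/8 d=3/16
S(3) = 41/16

Δ: Δ0=2, Δ1=-1
row 1: diag=8, rhs=-18; c'=1/4, d'=-9/4
back: M1=-9/4
M: M0=0, M1=-9/4, M2=0
seg 0: a=-1, c=M0/2=0, d=(M1−M0)/(6·2)=-3/16, b=Δ0−h0·(2M0+M1)/6=11/4
seg 1: a=3, c=M1/2=-9/8, d=(M2−M1)/(6·2)=3/16, b=Δ1−h1·(2M1+M2)/6=1/2
t_q=3 → seg 1, τ=1; S=3+1/2·τ+-9/8·τ²+3/16·τ³=41/16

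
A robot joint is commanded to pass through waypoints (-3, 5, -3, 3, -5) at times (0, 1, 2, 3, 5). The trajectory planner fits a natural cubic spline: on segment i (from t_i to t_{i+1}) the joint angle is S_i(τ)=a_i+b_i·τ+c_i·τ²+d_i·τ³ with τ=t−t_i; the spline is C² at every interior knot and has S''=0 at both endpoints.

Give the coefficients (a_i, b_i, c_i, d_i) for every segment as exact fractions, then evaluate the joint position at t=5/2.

Δ: Δ0=8, Δ1=-8, Δ2=6, Δ3=-4
row 1: diag=4, rhs=-96; c'=1/4, d'=-24
row 2: denom=4−1·1/4=15/4; d'=(84−1·-24)/(15/4)=144/5
row 3: denom=6−1·4/15=86/15; d'=(-60−1·144/5)/(86/15)=-666/43
back: M3=-666/43
back: M2=144/5−4/15·-666/43=1416/43
back: M1=-24−1/4·1416/43=-1386/43
M: M0=0, M1=-1386/43, M2=1416/43, M3=-666/43, M4=0
seg 0: a=-3, c=M0/2=0, d=(M1−M0)/(6·1)=-231/43, b=Δ0−h0·(2M0+M1)/6=575/43
seg 1: a=5, c=M1/2=-693/43, d=(M2−M1)/(6·1)=467/43, b=Δ1−h1·(2M1+M2)/6=-118/43
seg 2: a=-3, c=M2/2=708/43, d=(M3−M2)/(6·1)=-347/43, b=Δ2−h2·(2M2+M3)/6=-103/43
seg 3: a=3, c=M3/2=-333/43, d=(M4−M3)/(6·2)=111/86, b=Δ3−h3·(2M3+M4)/6=272/43
t_q=5/2 → seg 2, τ=1/2; S=-3+-103/43·τ+708/43·τ²+-347/43·τ³=-375/344

  seg 0: a=-3 b=575/43 c=0 d=-231/43
  seg 1: a=5 b=-118/43 c=-693/43 d=467/43
  seg 2: a=-3 b=-103/43 c=708/43 d=-347/43
  seg 3: a=3 b=272/43 c=-333/43 d=111/86
S(5/2) = -375/344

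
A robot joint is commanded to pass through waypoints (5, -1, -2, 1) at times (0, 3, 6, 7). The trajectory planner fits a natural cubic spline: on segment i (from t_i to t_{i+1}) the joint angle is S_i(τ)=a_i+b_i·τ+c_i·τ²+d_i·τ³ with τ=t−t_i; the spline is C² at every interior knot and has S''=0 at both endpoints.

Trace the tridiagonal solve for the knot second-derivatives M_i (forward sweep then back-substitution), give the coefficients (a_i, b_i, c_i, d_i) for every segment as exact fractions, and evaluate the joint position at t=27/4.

  seg 0: a=5 b=-184/87 c=0 d=10/783
  seg 1: a=-1 b=-154/87 c=10/87 d=95/783
  seg 2: a=-2 b=191/87 c=35/29 d=-35/87
S(27/4) = 289/1856

Δ: Δ0=-2, Δ1=-1/3, Δ2=3
row 1: diag=12, rhs=10; c'=1/4, d'=5/6
row 2: denom=8−3·1/4=29/4; d'=(20−3·5/6)/(29/4)=70/29
back: M2=70/29
back: M1=5/6−1/4·70/29=20/87
M: M0=0, M1=20/87, M2=70/29, M3=0
seg 0: a=5, c=M0/2=0, d=(M1−M0)/(6·3)=10/783, b=Δ0−h0·(2M0+M1)/6=-184/87
seg 1: a=-1, c=M1/2=10/87, d=(M2−M1)/(6·3)=95/783, b=Δ1−h1·(2M1+M2)/6=-154/87
seg 2: a=-2, c=M2/2=35/29, d=(M3−M2)/(6·1)=-35/87, b=Δ2−h2·(2M2+M3)/6=191/87
t_q=27/4 → seg 2, τ=3/4; S=-2+191/87·τ+35/29·τ²+-35/87·τ³=289/1856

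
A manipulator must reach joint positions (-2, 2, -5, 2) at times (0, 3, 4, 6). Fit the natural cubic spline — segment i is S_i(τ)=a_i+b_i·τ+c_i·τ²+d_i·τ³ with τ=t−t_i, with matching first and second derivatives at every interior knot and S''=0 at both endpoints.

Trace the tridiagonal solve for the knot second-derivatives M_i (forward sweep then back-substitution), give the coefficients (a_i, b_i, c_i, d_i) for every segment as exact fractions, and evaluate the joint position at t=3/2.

  seg 0: a=-2 b=1465/282 c=0 d=-121/282
  seg 1: a=2 b=-901/141 c=-363/94 d=917/282
  seg 2: a=-5 b=-1229/282 c=277/47 d=-277/282
S(3/2) = 3267/752

Δ: Δ0=4/3, Δ1=-7, Δ2=7/2
row 1: diag=8, rhs=-50; c'=1/8, d'=-25/4
row 2: denom=6−1·1/8=47/8; d'=(63−1·-25/4)/(47/8)=554/47
back: M2=554/47
back: M1=-25/4−1/8·554/47=-363/47
M: M0=0, M1=-363/47, M2=554/47, M3=0
seg 0: a=-2, c=M0/2=0, d=(M1−M0)/(6·3)=-121/282, b=Δ0−h0·(2M0+M1)/6=1465/282
seg 1: a=2, c=M1/2=-363/94, d=(M2−M1)/(6·1)=917/282, b=Δ1−h1·(2M1+M2)/6=-901/141
seg 2: a=-5, c=M2/2=277/47, d=(M3−M2)/(6·2)=-277/282, b=Δ2−h2·(2M2+M3)/6=-1229/282
t_q=3/2 → seg 0, τ=3/2; S=-2+1465/282·τ+0·τ²+-121/282·τ³=3267/752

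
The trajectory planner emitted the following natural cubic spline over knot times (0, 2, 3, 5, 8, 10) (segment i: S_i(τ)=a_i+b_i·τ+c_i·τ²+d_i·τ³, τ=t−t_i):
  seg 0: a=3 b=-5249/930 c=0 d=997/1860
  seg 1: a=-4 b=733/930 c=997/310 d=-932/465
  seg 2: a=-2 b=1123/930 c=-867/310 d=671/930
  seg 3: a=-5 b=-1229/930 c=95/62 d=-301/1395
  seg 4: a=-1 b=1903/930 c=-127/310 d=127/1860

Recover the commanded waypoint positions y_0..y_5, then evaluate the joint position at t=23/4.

y_0=3 y_1=-4 y_2=-2 y_3=-5 y_4=-1 y_5=2
S(23/4) = -10357/1984

y_0 = S_0(0) = a_0 = 3
y_1 = S_1(0) = a_1 = -4
y_2 = S_2(0) = a_2 = -2
y_3 = S_3(0) = a_3 = -5
y_4 = S_4(0) = a_4 = -1
y_5 = S_4(2) = 2
t_q=23/4 is in segment 3 (τ=3/4); S_3(τ)=-10357/1984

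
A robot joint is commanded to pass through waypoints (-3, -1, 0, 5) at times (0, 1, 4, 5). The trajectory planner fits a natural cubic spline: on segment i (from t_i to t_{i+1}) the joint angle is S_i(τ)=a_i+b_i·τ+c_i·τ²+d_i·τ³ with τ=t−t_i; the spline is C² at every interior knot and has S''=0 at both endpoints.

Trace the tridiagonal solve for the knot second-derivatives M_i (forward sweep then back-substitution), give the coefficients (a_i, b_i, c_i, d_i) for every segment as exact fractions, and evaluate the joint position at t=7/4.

Δ: Δ0=2, Δ1=1/3, Δ2=5
row 1: diag=8, rhs=-10; c'=3/8, d'=-5/4
row 2: denom=8−3·3/8=55/8; d'=(28−3·-5/4)/(55/8)=254/55
back: M2=254/55
back: M1=-5/4−3/8·254/55=-164/55
M: M0=0, M1=-164/55, M2=254/55, M3=0
seg 0: a=-3, c=M0/2=0, d=(M1−M0)/(6·1)=-82/165, b=Δ0−h0·(2M0+M1)/6=412/165
seg 1: a=-1, c=M1/2=-82/55, d=(M2−M1)/(6·3)=19/45, b=Δ1−h1·(2M1+M2)/6=166/165
seg 2: a=0, c=M2/2=127/55, d=(M3−M2)/(6·1)=-127/165, b=Δ2−h2·(2M2+M3)/6=571/165
t_q=7/4 → seg 1, τ=3/4; S=-1+166/165·τ+-82/55·τ²+19/45·τ³=-3189/3520

  seg 0: a=-3 b=412/165 c=0 d=-82/165
  seg 1: a=-1 b=166/165 c=-82/55 d=19/45
  seg 2: a=0 b=571/165 c=127/55 d=-127/165
S(7/4) = -3189/3520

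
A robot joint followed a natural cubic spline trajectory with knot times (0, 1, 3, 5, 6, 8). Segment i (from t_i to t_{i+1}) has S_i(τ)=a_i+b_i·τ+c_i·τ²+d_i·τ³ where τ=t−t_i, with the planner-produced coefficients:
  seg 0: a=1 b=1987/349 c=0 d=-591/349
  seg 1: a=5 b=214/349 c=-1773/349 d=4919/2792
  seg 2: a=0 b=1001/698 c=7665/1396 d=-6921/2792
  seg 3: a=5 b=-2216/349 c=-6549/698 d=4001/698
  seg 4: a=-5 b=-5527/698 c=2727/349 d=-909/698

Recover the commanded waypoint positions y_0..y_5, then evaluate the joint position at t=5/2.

y_0 = S_0(0) = a_0 = 1
y_1 = S_1(0) = a_1 = 5
y_2 = S_2(0) = a_2 = 0
y_3 = S_3(0) = a_3 = 5
y_4 = S_4(0) = a_4 = -5
y_5 = S_4(2) = 0
t_q=5/2 is in segment 1 (τ=3/2); S_1(τ)=9725/22336

y_0=1 y_1=5 y_2=0 y_3=5 y_4=-5 y_5=0
S(5/2) = 9725/22336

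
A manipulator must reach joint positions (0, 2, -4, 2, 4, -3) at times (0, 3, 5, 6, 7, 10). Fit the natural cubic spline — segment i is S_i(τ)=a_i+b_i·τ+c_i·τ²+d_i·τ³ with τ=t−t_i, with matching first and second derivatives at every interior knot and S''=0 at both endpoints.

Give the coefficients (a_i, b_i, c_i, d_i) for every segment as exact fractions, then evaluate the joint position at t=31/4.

Δ: Δ0=2/3, Δ1=-3, Δ2=6, Δ3=2, Δ4=-7/3
row 1: diag=10, rhs=-22; c'=1/5, d'=-11/5
row 2: denom=6−2·1/5=28/5; d'=(54−2·-11/5)/(28/5)=73/7
row 3: denom=4−1·5/28=107/28; d'=(-24−1·73/7)/(107/28)=-964/107
row 4: denom=8−1·28/107=828/107; d'=(-26−1·-964/107)/(828/107)=-101/46
back: M4=-101/46
back: M3=-964/107−28/107·-101/46=-194/23
back: M2=73/7−5/28·-194/23=549/46
back: M1=-11/5−1/5·549/46=-211/46
M: M0=0, M1=-211/46, M2=549/46, M3=-194/23, M4=-101/46, M5=0
seg 0: a=0, c=M0/2=0, d=(M1−M0)/(6·3)=-211/828, b=Δ0−h0·(2M0+M1)/6=817/276
seg 1: a=2, c=M1/2=-211/92, d=(M2−M1)/(6·2)=95/69, b=Δ1−h1·(2M1+M2)/6=-541/138
seg 2: a=-4, c=M2/2=549/92, d=(M3−M2)/(6·1)=-937/276, b=Δ2−h2·(2M2+M3)/6=473/138
seg 3: a=2, c=M3/2=-97/23, d=(M4−M3)/(6·1)=287/276, b=Δ3−h3·(2M3+M4)/6=1429/276
seg 4: a=4, c=M4/2=-101/92, d=(M5−M4)/(6·3)=101/828, b=Δ4−h4·(2M4+M5)/6=-19/138
t_q=31/4 → seg 4, τ=3/4; S=4+-19/138·τ+-101/92·τ²+101/828·τ³=19611/5888

  seg 0: a=0 b=817/276 c=0 d=-211/828
  seg 1: a=2 b=-541/138 c=-211/92 d=95/69
  seg 2: a=-4 b=473/138 c=549/92 d=-937/276
  seg 3: a=2 b=1429/276 c=-97/23 d=287/276
  seg 4: a=4 b=-19/138 c=-101/92 d=101/828
S(31/4) = 19611/5888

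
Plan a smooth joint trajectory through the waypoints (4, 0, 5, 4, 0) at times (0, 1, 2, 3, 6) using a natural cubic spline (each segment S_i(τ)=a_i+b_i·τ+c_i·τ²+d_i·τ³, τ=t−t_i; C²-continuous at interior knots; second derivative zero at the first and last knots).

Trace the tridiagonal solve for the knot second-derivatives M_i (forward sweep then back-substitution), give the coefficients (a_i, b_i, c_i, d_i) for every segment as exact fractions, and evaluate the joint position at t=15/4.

Δ: Δ0=-4, Δ1=5, Δ2=-1, Δ3=-4/3
row 1: diag=4, rhs=54; c'=1/4, d'=27/2
row 2: denom=4−1·1/4=15/4; d'=(-36−1·27/2)/(15/4)=-66/5
row 3: denom=8−1·4/15=116/15; d'=(-2−1·-66/5)/(116/15)=42/29
back: M3=42/29
back: M2=-66/5−4/15·42/29=-394/29
back: M1=27/2−1/4·-394/29=490/29
M: M0=0, M1=490/29, M2=-394/29, M3=42/29, M4=0
seg 0: a=4, c=M0/2=0, d=(M1−M0)/(6·1)=245/87, b=Δ0−h0·(2M0+M1)/6=-593/87
seg 1: a=0, c=M1/2=245/29, d=(M2−M1)/(6·1)=-442/87, b=Δ1−h1·(2M1+M2)/6=142/87
seg 2: a=5, c=M2/2=-197/29, d=(M3−M2)/(6·1)=218/87, b=Δ2−h2·(2M2+M3)/6=286/87
seg 3: a=4, c=M3/2=21/29, d=(M4−M3)/(6·3)=-7/87, b=Δ3−h3·(2M3+M4)/6=-242/87
t_q=15/4 → seg 3, τ=3/4; S=4+-242/87·τ+21/29·τ²+-7/87·τ³=4245/1856

  seg 0: a=4 b=-593/87 c=0 d=245/87
  seg 1: a=0 b=142/87 c=245/29 d=-442/87
  seg 2: a=5 b=286/87 c=-197/29 d=218/87
  seg 3: a=4 b=-242/87 c=21/29 d=-7/87
S(15/4) = 4245/1856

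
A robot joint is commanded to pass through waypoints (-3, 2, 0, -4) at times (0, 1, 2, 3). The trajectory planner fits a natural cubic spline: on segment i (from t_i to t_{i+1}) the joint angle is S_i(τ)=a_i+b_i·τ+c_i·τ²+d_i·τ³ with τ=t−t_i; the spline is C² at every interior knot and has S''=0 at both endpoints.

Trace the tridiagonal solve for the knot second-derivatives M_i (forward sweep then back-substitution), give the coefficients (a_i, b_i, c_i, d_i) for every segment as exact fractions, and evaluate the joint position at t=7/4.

Δ: Δ0=5, Δ1=-2, Δ2=-4
row 1: diag=4, rhs=-42; c'=1/4, d'=-21/2
row 2: denom=4−1·1/4=15/4; d'=(-12−1·-21/2)/(15/4)=-2/5
back: M2=-2/5
back: M1=-21/2−1/4·-2/5=-52/5
M: M0=0, M1=-52/5, M2=-2/5, M3=0
seg 0: a=-3, c=M0/2=0, d=(M1−M0)/(6·1)=-26/15, b=Δ0−h0·(2M0+M1)/6=101/15
seg 1: a=2, c=M1/2=-26/5, d=(M2−M1)/(6·1)=5/3, b=Δ1−h1·(2M1+M2)/6=23/15
seg 2: a=0, c=M2/2=-1/5, d=(M3−M2)/(6·1)=1/15, b=Δ2−h2·(2M2+M3)/6=-58/15
t_q=7/4 → seg 1, τ=3/4; S=2+23/15·τ+-26/5·τ²+5/3·τ³=297/320

  seg 0: a=-3 b=101/15 c=0 d=-26/15
  seg 1: a=2 b=23/15 c=-26/5 d=5/3
  seg 2: a=0 b=-58/15 c=-1/5 d=1/15
S(7/4) = 297/320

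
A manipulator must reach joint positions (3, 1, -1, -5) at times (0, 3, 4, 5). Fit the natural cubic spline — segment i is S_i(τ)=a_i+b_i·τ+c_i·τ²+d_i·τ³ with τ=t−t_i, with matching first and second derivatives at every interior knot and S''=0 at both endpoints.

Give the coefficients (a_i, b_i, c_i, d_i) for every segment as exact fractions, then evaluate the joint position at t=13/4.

  seg 0: a=3 b=-32/93 c=0 d=-10/279
  seg 1: a=1 b=-122/93 c=-10/31 d=-34/93
  seg 2: a=-1 b=-284/93 c=-44/31 d=44/93
S(13/4) = 641/992

Δ: Δ0=-2/3, Δ1=-2, Δ2=-4
row 1: diag=8, rhs=-8; c'=1/8, d'=-1
row 2: denom=4−1·1/8=31/8; d'=(-12−1·-1)/(31/8)=-88/31
back: M2=-88/31
back: M1=-1−1/8·-88/31=-20/31
M: M0=0, M1=-20/31, M2=-88/31, M3=0
seg 0: a=3, c=M0/2=0, d=(M1−M0)/(6·3)=-10/279, b=Δ0−h0·(2M0+M1)/6=-32/93
seg 1: a=1, c=M1/2=-10/31, d=(M2−M1)/(6·1)=-34/93, b=Δ1−h1·(2M1+M2)/6=-122/93
seg 2: a=-1, c=M2/2=-44/31, d=(M3−M2)/(6·1)=44/93, b=Δ2−h2·(2M2+M3)/6=-284/93
t_q=13/4 → seg 1, τ=1/4; S=1+-122/93·τ+-10/31·τ²+-34/93·τ³=641/992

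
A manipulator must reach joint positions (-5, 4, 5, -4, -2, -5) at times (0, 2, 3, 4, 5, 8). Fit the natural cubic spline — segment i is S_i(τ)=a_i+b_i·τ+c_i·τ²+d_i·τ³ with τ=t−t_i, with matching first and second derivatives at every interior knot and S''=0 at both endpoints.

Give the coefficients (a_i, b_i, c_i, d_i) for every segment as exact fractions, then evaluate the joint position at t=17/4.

  seg 0: a=-5 b=1201/266 c=0 d=-1/266
  seg 1: a=4 b=1189/266 c=-3/133 d=-131/38
  seg 2: a=5 b=-787/133 c=-2757/266 d=1937/266
  seg 3: a=-4 b=-1277/266 c=1527/133 d=-1245/266
  seg 4: a=-2 b=548/133 c=-681/266 d=227/798
S(17/4) = -77557/17024

Δ: Δ0=9/2, Δ1=1, Δ2=-9, Δ3=2, Δ4=-1
row 1: diag=6, rhs=-21; c'=1/6, d'=-7/2
row 2: denom=4−1·1/6=23/6; d'=(-60−1·-7/2)/(23/6)=-339/23
row 3: denom=4−1·6/23=86/23; d'=(66−1·-339/23)/(86/23)=1857/86
row 4: denom=8−1·23/86=665/86; d'=(-18−1·1857/86)/(665/86)=-681/133
back: M4=-681/133
back: M3=1857/86−23/86·-681/133=3054/133
back: M2=-339/23−6/23·3054/133=-2757/133
back: M1=-7/2−1/6·-2757/133=-6/133
M: M0=0, M1=-6/133, M2=-2757/133, M3=3054/133, M4=-681/133, M5=0
seg 0: a=-5, c=M0/2=0, d=(M1−M0)/(6·2)=-1/266, b=Δ0−h0·(2M0+M1)/6=1201/266
seg 1: a=4, c=M1/2=-3/133, d=(M2−M1)/(6·1)=-131/38, b=Δ1−h1·(2M1+M2)/6=1189/266
seg 2: a=5, c=M2/2=-2757/266, d=(M3−M2)/(6·1)=1937/266, b=Δ2−h2·(2M2+M3)/6=-787/133
seg 3: a=-4, c=M3/2=1527/133, d=(M4−M3)/(6·1)=-1245/266, b=Δ3−h3·(2M3+M4)/6=-1277/266
seg 4: a=-2, c=M4/2=-681/266, d=(M5−M4)/(6·3)=227/798, b=Δ4−h4·(2M4+M5)/6=548/133
t_q=17/4 → seg 3, τ=1/4; S=-4+-1277/266·τ+1527/133·τ²+-1245/266·τ³=-77557/17024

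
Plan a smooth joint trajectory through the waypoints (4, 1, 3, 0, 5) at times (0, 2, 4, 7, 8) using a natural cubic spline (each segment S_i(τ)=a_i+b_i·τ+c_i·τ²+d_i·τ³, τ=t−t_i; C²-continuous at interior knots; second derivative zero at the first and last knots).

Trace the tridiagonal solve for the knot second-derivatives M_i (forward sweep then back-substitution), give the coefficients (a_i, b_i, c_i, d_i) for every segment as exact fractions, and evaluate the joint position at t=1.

  seg 0: a=4 b=-1295/536 c=0 d=491/2144
  seg 1: a=1 b=89/268 c=1473/1072 d=-1115/2144
  seg 2: a=3 b=-221/536 c=-117/67 d=277/536
  seg 3: a=0 b=821/268 c=1557/536 d=-519/536
S(1) = 3887/2144

Δ: Δ0=-3/2, Δ1=1, Δ2=-1, Δ3=5
row 1: diag=8, rhs=15; c'=1/4, d'=15/8
row 2: denom=10−2·1/4=19/2; d'=(-12−2·15/8)/(19/2)=-63/38
row 3: denom=8−3·6/19=134/19; d'=(36−3·-63/38)/(134/19)=1557/268
back: M3=1557/268
back: M2=-63/38−6/19·1557/268=-234/67
back: M1=15/8−1/4·-234/67=1473/536
M: M0=0, M1=1473/536, M2=-234/67, M3=1557/268, M4=0
seg 0: a=4, c=M0/2=0, d=(M1−M0)/(6·2)=491/2144, b=Δ0−h0·(2M0+M1)/6=-1295/536
seg 1: a=1, c=M1/2=1473/1072, d=(M2−M1)/(6·2)=-1115/2144, b=Δ1−h1·(2M1+M2)/6=89/268
seg 2: a=3, c=M2/2=-117/67, d=(M3−M2)/(6·3)=277/536, b=Δ2−h2·(2M2+M3)/6=-221/536
seg 3: a=0, c=M3/2=1557/536, d=(M4−M3)/(6·1)=-519/536, b=Δ3−h3·(2M3+M4)/6=821/268
t_q=1 → seg 0, τ=1; S=4+-1295/536·τ+0·τ²+491/2144·τ³=3887/2144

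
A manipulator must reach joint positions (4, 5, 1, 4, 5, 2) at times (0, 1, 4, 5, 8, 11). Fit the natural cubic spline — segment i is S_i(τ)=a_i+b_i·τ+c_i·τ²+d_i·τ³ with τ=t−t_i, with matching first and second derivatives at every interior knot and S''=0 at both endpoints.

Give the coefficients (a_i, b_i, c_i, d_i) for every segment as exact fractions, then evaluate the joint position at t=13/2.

  seg 0: a=4 b=2500/1563 c=0 d=-937/1563
  seg 1: a=5 b=-311/1563 c=-937/521 d=740/1563
  seg 2: a=1 b=2803/1563 c=1283/521 d=-1963/1563
  seg 3: a=4 b=4612/1563 c=-680/521 d=2029/14067
  seg 4: a=5 b=-1541/1563 c=-11/1563 d=11/14067
S(13/2) = 24909/4168

Δ: Δ0=1, Δ1=-4/3, Δ2=3, Δ3=1/3, Δ4=-1
row 1: diag=8, rhs=-14; c'=3/8, d'=-7/4
row 2: denom=8−3·3/8=55/8; d'=(26−3·-7/4)/(55/8)=50/11
row 3: denom=8−1·8/55=432/55; d'=(-16−1·50/11)/(432/55)=-565/216
row 4: denom=12−3·55/144=521/48; d'=(-8−3·-565/216)/(521/48)=-22/1563
back: M4=-22/1563
back: M3=-565/216−55/144·-22/1563=-1360/521
back: M2=50/11−8/55·-1360/521=2566/521
back: M1=-7/4−3/8·2566/521=-1874/521
M: M0=0, M1=-1874/521, M2=2566/521, M3=-1360/521, M4=-22/1563, M5=0
seg 0: a=4, c=M0/2=0, d=(M1−M0)/(6·1)=-937/1563, b=Δ0−h0·(2M0+M1)/6=2500/1563
seg 1: a=5, c=M1/2=-937/521, d=(M2−M1)/(6·3)=740/1563, b=Δ1−h1·(2M1+M2)/6=-311/1563
seg 2: a=1, c=M2/2=1283/521, d=(M3−M2)/(6·1)=-1963/1563, b=Δ2−h2·(2M2+M3)/6=2803/1563
seg 3: a=4, c=M3/2=-680/521, d=(M4−M3)/(6·3)=2029/14067, b=Δ3−h3·(2M3+M4)/6=4612/1563
seg 4: a=5, c=M4/2=-11/1563, d=(M5−M4)/(6·3)=11/14067, b=Δ4−h4·(2M4+M5)/6=-1541/1563
t_q=13/2 → seg 3, τ=3/2; S=4+4612/1563·τ+-680/521·τ²+2029/14067·τ³=24909/4168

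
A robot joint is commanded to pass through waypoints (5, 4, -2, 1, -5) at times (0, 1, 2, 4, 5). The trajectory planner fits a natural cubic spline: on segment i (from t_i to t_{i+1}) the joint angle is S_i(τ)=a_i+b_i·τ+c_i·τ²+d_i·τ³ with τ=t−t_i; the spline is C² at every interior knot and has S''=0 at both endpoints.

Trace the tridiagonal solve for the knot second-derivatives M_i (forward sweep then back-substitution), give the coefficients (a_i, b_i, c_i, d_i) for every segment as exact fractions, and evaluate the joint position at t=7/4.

  seg 0: a=5 b=49/61 c=0 d=-110/61
  seg 1: a=4 b=-281/61 c=-330/61 d=245/61
  seg 2: a=-2 b=-206/61 c=405/61 d=-1025/488
  seg 3: a=1 b=-247/122 c=-1455/244 d=485/244
S(7/4) = -3137/3904

Δ: Δ0=-1, Δ1=-6, Δ2=3/2, Δ3=-6
row 1: diag=4, rhs=-30; c'=1/4, d'=-15/2
row 2: denom=6−1·1/4=23/4; d'=(45−1·-15/2)/(23/4)=210/23
row 3: denom=6−2·8/23=122/23; d'=(-45−2·210/23)/(122/23)=-1455/122
back: M3=-1455/122
back: M2=210/23−8/23·-1455/122=810/61
back: M1=-15/2−1/4·810/61=-660/61
M: M0=0, M1=-660/61, M2=810/61, M3=-1455/122, M4=0
seg 0: a=5, c=M0/2=0, d=(M1−M0)/(6·1)=-110/61, b=Δ0−h0·(2M0+M1)/6=49/61
seg 1: a=4, c=M1/2=-330/61, d=(M2−M1)/(6·1)=245/61, b=Δ1−h1·(2M1+M2)/6=-281/61
seg 2: a=-2, c=M2/2=405/61, d=(M3−M2)/(6·2)=-1025/488, b=Δ2−h2·(2M2+M3)/6=-206/61
seg 3: a=1, c=M3/2=-1455/244, d=(M4−M3)/(6·1)=485/244, b=Δ3−h3·(2M3+M4)/6=-247/122
t_q=7/4 → seg 1, τ=3/4; S=4+-281/61·τ+-330/61·τ²+245/61·τ³=-3137/3904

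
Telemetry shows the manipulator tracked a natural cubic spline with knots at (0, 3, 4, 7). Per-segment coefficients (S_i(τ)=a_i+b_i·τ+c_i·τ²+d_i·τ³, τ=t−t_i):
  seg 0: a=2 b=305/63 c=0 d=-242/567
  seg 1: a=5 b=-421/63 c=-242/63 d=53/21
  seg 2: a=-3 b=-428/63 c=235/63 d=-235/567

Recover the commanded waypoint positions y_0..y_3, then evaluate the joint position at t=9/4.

y_0=2 y_1=5 y_2=-3 y_3=-1
S(9/4) = 257/32

y_0 = S_0(0) = a_0 = 2
y_1 = S_1(0) = a_1 = 5
y_2 = S_2(0) = a_2 = -3
y_3 = S_2(3) = -1
t_q=9/4 is in segment 0 (τ=9/4); S_0(τ)=257/32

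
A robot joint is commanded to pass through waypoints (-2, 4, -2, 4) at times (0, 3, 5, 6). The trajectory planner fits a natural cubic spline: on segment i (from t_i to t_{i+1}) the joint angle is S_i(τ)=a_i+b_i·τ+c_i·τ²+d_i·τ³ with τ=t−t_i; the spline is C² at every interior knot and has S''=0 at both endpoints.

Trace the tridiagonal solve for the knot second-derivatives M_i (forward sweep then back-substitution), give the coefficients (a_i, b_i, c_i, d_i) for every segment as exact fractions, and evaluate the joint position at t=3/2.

  seg 0: a=-2 b=32/7 c=0 d=-2/7
  seg 1: a=4 b=-22/7 c=-18/7 d=37/28
  seg 2: a=-2 b=17/7 c=75/14 d=-25/14
S(3/2) = 109/28

Δ: Δ0=2, Δ1=-3, Δ2=6
row 1: diag=10, rhs=-30; c'=1/5, d'=-3
row 2: denom=6−2·1/5=28/5; d'=(54−2·-3)/(28/5)=75/7
back: M2=75/7
back: M1=-3−1/5·75/7=-36/7
M: M0=0, M1=-36/7, M2=75/7, M3=0
seg 0: a=-2, c=M0/2=0, d=(M1−M0)/(6·3)=-2/7, b=Δ0−h0·(2M0+M1)/6=32/7
seg 1: a=4, c=M1/2=-18/7, d=(M2−M1)/(6·2)=37/28, b=Δ1−h1·(2M1+M2)/6=-22/7
seg 2: a=-2, c=M2/2=75/14, d=(M3−M2)/(6·1)=-25/14, b=Δ2−h2·(2M2+M3)/6=17/7
t_q=3/2 → seg 0, τ=3/2; S=-2+32/7·τ+0·τ²+-2/7·τ³=109/28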